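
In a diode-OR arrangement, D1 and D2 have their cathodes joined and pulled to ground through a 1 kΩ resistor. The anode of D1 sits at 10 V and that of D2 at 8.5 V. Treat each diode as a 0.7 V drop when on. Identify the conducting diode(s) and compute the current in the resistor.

Assume both conduct. Then node N would need to be at both 10−0.7 = 9.3 V and 8.5−0.7 = 7.8 V, which is impossible.
Assume only D1 conducts: V_N = 10 − 0.7 = 9.3 V, so I_R = 9.3/1 = 9.3 mA.
Check D2: its anode-to-cathode voltage is 8.5 − 9.3 = -0.8 V < 0.7 V, so it is off. The assumption is consistent.

Only D1 conducts; I_R ≈ 9.3 mA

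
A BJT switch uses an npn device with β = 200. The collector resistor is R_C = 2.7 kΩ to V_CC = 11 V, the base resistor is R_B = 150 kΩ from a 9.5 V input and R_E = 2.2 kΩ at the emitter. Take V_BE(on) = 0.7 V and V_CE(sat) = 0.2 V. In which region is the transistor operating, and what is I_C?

Assume active: I_B = (9.5 − 0.7)/(150 + 201×2.2) = 0.0149 mA, I_C = β·I_B = 2.97 mA.
Then V_CE = 11 − 2.97×2.7 − 2.99×2.2 = -3.6 V < 0.2 V — the active assumption fails.
Re-solve with V_CE = 0.2 V. KCL at the emitter: V_E/R_E = (V_BB−0.7−V_E)/R_B + (V_CC−0.2−V_E)/R_C, giving V_E = 4.88 V.
I_C = (V_CC − 0.2 − V_E)/R_C = (10.8 − 4.88)/2.7 = 2.19 mA.
Check: I_B = (8.8 − 4.88)/150 = 0.0261 mA, and β·I_B = 5.23 mA > I_C, confirming saturation.

saturation; I_C ≈ 2.2 mA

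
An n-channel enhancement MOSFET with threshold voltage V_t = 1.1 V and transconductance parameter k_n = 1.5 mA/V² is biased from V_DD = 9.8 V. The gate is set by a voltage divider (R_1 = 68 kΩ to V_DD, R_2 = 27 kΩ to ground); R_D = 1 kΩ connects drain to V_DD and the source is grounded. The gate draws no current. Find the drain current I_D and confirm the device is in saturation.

V_G = V_DD·R_2/(R_1+R_2) = 9.8×27/95 = 2.79 V. With the source grounded, V_GS = V_G = 2.79 V.
Assume saturation: I_D = (k_n/2)(V_GS − V_t)² = (1.5/2)×(2.79 − 1.1)² = 0.75×1.69² = 2.13 mA.
V_DS = V_DD − I_D·R_D = 9.8 − 2.13×1 = 7.67 V.
Saturation requires V_DS ≥ V_GS − V_t = 1.69 V; 7.67 ≥ 1.69 ✓.

I_D ≈ 2.1 mA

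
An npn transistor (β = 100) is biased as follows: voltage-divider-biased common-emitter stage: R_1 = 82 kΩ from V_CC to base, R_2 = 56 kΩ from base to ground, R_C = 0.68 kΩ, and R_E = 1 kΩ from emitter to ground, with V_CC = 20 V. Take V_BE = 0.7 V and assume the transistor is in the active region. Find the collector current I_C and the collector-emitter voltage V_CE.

I_C ≈ 5.5 mA, V_CE ≈ 11 V

Thevenize the base divider: V_Th = V_CC·R_2/(R_1+R_2) = 20×56/138 = 8.12 V, R_Th = R_1‖R_2 = 33.3 kΩ.
Base-emitter loop: V_Th = I_B·R_Th + V_BE + (β+1)I_B·R_E, so I_B = (8.12 − 0.7) / (33.3 + 101×1) = 0.0552 mA.
I_C = β·I_B = 100×0.0552 = 5.52 mA, and I_E = (β+1)I_B = 5.58 mA.
V_CE = V_CC − I_C·R_C − I_E·R_E = 20 − 5.52×0.68 − 5.58×1 = 10.7 V.
V_CE = 10.7 V > 0.2 V confirms active-region operation.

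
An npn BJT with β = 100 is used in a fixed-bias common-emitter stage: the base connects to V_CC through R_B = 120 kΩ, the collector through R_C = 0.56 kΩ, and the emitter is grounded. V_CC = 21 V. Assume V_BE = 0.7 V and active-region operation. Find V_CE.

Base loop: V_CC = I_B·R_B + V_BE, so I_B = (21 − 0.7)/120 kΩ = 0.169 mA.
In the active region I_C = β·I_B = 100 × 0.169 = 16.9 mA.
Collector loop: V_CE = V_CC − I_C·R_C = 21 − 16.9×0.56 = 11.5 V.
Since V_CE = 11.5 V > V_CE(sat) ≈ 0.2 V, the transistor is in the active region as assumed.

V_CE ≈ 12 V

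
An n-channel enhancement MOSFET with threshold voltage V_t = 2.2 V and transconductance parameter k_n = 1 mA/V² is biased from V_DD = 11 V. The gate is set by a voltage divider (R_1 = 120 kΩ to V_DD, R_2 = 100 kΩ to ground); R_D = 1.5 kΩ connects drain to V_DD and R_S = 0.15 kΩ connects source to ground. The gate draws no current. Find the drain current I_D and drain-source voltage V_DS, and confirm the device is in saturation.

V_G = V_DD·R_2/(R_1+R_2) = 11×100/220 = 5 V.
Assume saturation: I_D = (k_n/2)(V_GS − V_t)² with V_GS = V_G − I_D·R_S = 5 − 0.15·I_D.
Substituting gives 0.0112·I_D² − 1.42·I_D + 3.92 = 0, with roots I_D = 2.82 or 123 mA.
The root I_D = 123 mA gives V_GS = -13.5 V ≤ V_t, so take I_D = 2.82 mA.
Then V_GS = 4.58 V and V_DS = V_DD − I_D(R_D+R_S) = 11 − 2.82×1.65 = 6.34 V.
Saturation requires V_DS ≥ V_GS − V_t = 2.38 V; 6.34 ≥ 2.38 ✓.

I_D ≈ 2.8 mA, V_DS ≈ 6.3 V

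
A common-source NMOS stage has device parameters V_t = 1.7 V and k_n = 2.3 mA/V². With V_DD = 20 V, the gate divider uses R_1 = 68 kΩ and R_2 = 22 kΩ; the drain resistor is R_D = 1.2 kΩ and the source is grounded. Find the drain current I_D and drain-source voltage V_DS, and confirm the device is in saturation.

I_D ≈ 12 mA, V_DS ≈ 6 V

V_G = V_DD·R_2/(R_1+R_2) = 20×22/90 = 4.89 V. With the source grounded, V_GS = V_G = 4.89 V.
Assume saturation: I_D = (k_n/2)(V_GS − V_t)² = (2.3/2)×(4.89 − 1.7)² = 1.15×3.19² = 11.7 mA.
V_DS = V_DD − I_D·R_D = 20 − 11.7×1.2 = 5.97 V.
Saturation requires V_DS ≥ V_GS − V_t = 3.19 V; 5.97 ≥ 3.19 ✓.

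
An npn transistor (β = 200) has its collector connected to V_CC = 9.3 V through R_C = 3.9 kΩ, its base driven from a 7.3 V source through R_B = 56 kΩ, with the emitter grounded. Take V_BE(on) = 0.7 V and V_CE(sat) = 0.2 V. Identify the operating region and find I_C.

saturation; I_C ≈ 2.3 mA

Assume active: I_B = (7.3 − 0.7)/56 = 0.118 mA, giving I_C = β·I_B = 23.6 mA.
But then V_CE = 9.3 − 23.6×3.9 = -82.6 V < V_CE(sat) = 0.2 V — impossible in the active region.
So the transistor is saturated. With V_CE = 0.2 V, I_C = (V_CC − 0.2)/R_C = 9.1/3.9 = 2.33 mA.
Check: β·I_B = 23.6 mA > I_C = 2.33 mA, confirming saturation.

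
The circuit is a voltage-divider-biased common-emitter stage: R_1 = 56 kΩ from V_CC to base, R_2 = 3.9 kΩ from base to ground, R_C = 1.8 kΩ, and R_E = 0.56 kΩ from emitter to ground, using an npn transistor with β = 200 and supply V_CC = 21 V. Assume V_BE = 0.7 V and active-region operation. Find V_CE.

V_CE ≈ 18 V

Thevenize the base divider: V_Th = V_CC·R_2/(R_1+R_2) = 21×3.9/59.9 = 1.37 V, R_Th = R_1‖R_2 = 3.65 kΩ.
Base-emitter loop: V_Th = I_B·R_Th + V_BE + (β+1)I_B·R_E, so I_B = (1.37 − 0.7) / (3.65 + 201×0.56) = 0.00574 mA.
I_C = β·I_B = 200×0.00574 = 1.15 mA, and I_E = (β+1)I_B = 1.15 mA.
V_CE = V_CC − I_C·R_C − I_E·R_E = 21 − 1.15×1.8 − 1.15×0.56 = 18.3 V.
V_CE = 18.3 V > 0.2 V confirms active-region operation.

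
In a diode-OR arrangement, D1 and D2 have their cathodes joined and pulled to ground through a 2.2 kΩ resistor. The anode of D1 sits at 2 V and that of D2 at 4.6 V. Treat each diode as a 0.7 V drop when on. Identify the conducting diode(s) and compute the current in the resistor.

Assume both conduct. Then node N would need to be at both 2−0.7 = 1.3 V and 4.6−0.7 = 3.9 V, which is impossible.
Assume only D2 conducts: V_N = 4.6 − 0.7 = 3.9 V, so I_R = 3.9/2.2 = 1.77 mA.
Check D1: its anode-to-cathode voltage is 2 − 3.9 = -1.9 V < 0.7 V, so it is off. The assumption is consistent.

Only D2 conducts; I_R ≈ 1.8 mA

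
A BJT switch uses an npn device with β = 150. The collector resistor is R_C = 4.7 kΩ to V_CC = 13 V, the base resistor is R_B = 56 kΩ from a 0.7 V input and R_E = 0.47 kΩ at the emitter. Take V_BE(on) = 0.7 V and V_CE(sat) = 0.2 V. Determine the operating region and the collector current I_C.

V_BB = 0.7 V ≤ V_BE(on) = 0.7 V, so the base-emitter junction is not forward biased.
The transistor is in cutoff: I_B = I_C = 0.

cutoff; I_C ≈ 0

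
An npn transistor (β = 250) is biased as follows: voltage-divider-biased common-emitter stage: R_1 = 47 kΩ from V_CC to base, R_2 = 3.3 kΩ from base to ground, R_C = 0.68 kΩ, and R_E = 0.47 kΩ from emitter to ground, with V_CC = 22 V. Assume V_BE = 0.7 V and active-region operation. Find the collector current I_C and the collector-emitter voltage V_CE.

Thevenize the base divider: V_Th = V_CC·R_2/(R_1+R_2) = 22×3.3/50.3 = 1.44 V, R_Th = R_1‖R_2 = 3.08 kΩ.
Base-emitter loop: V_Th = I_B·R_Th + V_BE + (β+1)I_B·R_E, so I_B = (1.44 − 0.7) / (3.08 + 251×0.47) = 0.00614 mA.
I_C = β·I_B = 250×0.00614 = 1.54 mA, and I_E = (β+1)I_B = 1.54 mA.
V_CE = V_CC − I_C·R_C − I_E·R_E = 22 − 1.54×0.68 − 1.54×0.47 = 20.2 V.
V_CE = 20.2 V > 0.2 V confirms active-region operation.

I_C ≈ 1.5 mA, V_CE ≈ 20 V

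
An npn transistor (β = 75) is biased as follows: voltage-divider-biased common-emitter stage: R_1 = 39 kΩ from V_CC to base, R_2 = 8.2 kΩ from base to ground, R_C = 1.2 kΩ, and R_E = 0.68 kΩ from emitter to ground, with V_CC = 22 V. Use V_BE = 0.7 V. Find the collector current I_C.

I_C ≈ 4 mA

Thevenize the base divider: V_Th = V_CC·R_2/(R_1+R_2) = 22×8.2/47.2 = 3.82 V, R_Th = R_1‖R_2 = 6.78 kΩ.
Base-emitter loop: V_Th = I_B·R_Th + V_BE + (β+1)I_B·R_E, so I_B = (3.82 − 0.7) / (6.78 + 76×0.68) = 0.0534 mA.
I_C = β·I_B = 75×0.0534 = 4.01 mA, and I_E = (β+1)I_B = 4.06 mA.
V_CE = V_CC − I_C·R_C − I_E·R_E = 22 − 4.01×1.2 − 4.06×0.68 = 14.4 V.
V_CE = 14.4 V > 0.2 V confirms active-region operation.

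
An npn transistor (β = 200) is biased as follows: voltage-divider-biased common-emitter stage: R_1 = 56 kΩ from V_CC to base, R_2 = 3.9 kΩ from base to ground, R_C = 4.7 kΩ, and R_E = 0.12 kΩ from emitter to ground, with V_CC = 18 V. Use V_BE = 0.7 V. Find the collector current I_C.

I_C ≈ 3.4 mA

Thevenize the base divider: V_Th = V_CC·R_2/(R_1+R_2) = 18×3.9/59.9 = 1.17 V, R_Th = R_1‖R_2 = 3.65 kΩ.
Base-emitter loop: V_Th = I_B·R_Th + V_BE + (β+1)I_B·R_E, so I_B = (1.17 − 0.7) / (3.65 + 201×0.12) = 0.017 mA.
I_C = β·I_B = 200×0.017 = 3.4 mA, and I_E = (β+1)I_B = 3.42 mA.
V_CE = V_CC − I_C·R_C − I_E·R_E = 18 − 3.4×4.7 − 3.42×0.12 = 1.61 V.
V_CE = 1.61 V > 0.2 V confirms active-region operation.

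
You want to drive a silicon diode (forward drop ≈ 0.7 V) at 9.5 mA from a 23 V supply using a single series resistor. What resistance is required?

R ≈ 2.3 kΩ

The resistor drops V_S − V_D = 23 − 0.7 = 22.3 V at 9.5 mA.
R = 22.3 V / 9.5 mA = 2.35 kΩ.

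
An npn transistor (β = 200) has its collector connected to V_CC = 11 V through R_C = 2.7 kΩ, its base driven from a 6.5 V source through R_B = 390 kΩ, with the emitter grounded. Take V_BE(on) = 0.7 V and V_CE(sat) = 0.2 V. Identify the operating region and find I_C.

active; I_C ≈ 3 mA

Assume active. Base-emitter loop: I_B = (V_BB − V_BE)/R_B = (6.5 − 0.7)/390 = 0.0149 mA.
I_C = β·I_B = 200×0.0149 = 2.97 mA.
V_CE = V_CC − I_C·R_C = 11 − 2.97×2.7 = 2.97 V > V_CE(sat), so the active-region assumption holds.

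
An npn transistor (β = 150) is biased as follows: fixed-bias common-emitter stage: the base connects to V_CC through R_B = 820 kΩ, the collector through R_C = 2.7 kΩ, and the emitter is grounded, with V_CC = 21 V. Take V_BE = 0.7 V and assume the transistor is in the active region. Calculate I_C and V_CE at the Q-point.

Base loop: V_CC = I_B·R_B + V_BE, so I_B = (21 − 0.7)/820 kΩ = 0.0248 mA.
In the active region I_C = β·I_B = 150 × 0.0248 = 3.71 mA.
Collector loop: V_CE = V_CC − I_C·R_C = 21 − 3.71×2.7 = 11 V.
Since V_CE = 11 V > V_CE(sat) ≈ 0.2 V, the transistor is in the active region as assumed.

I_C ≈ 3.7 mA, V_CE ≈ 11 V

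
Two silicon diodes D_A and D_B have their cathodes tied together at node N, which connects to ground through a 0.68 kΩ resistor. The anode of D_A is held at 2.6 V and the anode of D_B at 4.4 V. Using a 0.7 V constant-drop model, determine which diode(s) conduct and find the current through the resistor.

Only D_B conducts; I_R ≈ 5.4 mA

Assume both conduct. Then node N would need to be at both 2.6−0.7 = 1.9 V and 4.4−0.7 = 3.7 V, which is impossible.
Assume only D_B conducts: V_N = 4.4 − 0.7 = 3.7 V, so I_R = 3.7/0.68 = 5.44 mA.
Check D_A: its anode-to-cathode voltage is 2.6 − 3.7 = -1.1 V < 0.7 V, so it is off. The assumption is consistent.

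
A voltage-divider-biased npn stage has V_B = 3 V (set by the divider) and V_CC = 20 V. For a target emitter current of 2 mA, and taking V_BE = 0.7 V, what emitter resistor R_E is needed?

V_E = V_B − V_BE = 3 − 0.7 = 2.3 V.
R_E = V_E / I_E = 2.3 / 2 = 1.15 kΩ.

R_E ≈ 1.1 kΩ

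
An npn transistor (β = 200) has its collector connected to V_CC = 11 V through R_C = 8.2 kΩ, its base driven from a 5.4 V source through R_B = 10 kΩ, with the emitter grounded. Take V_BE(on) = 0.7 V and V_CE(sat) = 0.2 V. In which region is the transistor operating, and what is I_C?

Assume active: I_B = (5.4 − 0.7)/10 = 0.47 mA, giving I_C = β·I_B = 94 mA.
But then V_CE = 11 − 94×8.2 = -760 V < V_CE(sat) = 0.2 V — impossible in the active region.
So the transistor is saturated. With V_CE = 0.2 V, I_C = (V_CC − 0.2)/R_C = 10.8/8.2 = 1.32 mA.
Check: β·I_B = 94 mA > I_C = 1.32 mA, confirming saturation.

saturation; I_C ≈ 1.3 mA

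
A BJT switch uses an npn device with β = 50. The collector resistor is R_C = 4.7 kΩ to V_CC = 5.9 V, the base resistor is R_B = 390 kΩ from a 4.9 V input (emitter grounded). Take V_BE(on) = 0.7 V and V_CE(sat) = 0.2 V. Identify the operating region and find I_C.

Assume active. Base-emitter loop: I_B = (V_BB − V_BE)/R_B = (4.9 − 0.7)/390 = 0.0108 mA.
I_C = β·I_B = 50×0.0108 = 0.538 mA.
V_CE = V_CC − I_C·R_C = 5.9 − 0.538×4.7 = 3.37 V > V_CE(sat), so the active-region assumption holds.

active; I_C ≈ 0.54 mA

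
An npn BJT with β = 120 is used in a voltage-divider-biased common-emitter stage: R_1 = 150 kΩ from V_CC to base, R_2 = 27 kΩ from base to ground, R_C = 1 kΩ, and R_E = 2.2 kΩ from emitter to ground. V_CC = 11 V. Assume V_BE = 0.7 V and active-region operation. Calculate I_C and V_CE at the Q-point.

Thevenize the base divider: V_Th = V_CC·R_2/(R_1+R_2) = 11×27/177 = 1.68 V, R_Th = R_1‖R_2 = 22.9 kΩ.
Base-emitter loop: V_Th = I_B·R_Th + V_BE + (β+1)I_B·R_E, so I_B = (1.68 − 0.7) / (22.9 + 121×2.2) = 0.00338 mA.
I_C = β·I_B = 120×0.00338 = 0.406 mA, and I_E = (β+1)I_B = 0.409 mA.
V_CE = V_CC − I_C·R_C − I_E·R_E = 11 − 0.406×1 − 0.409×2.2 = 9.69 V.
V_CE = 9.69 V > 0.2 V confirms active-region operation.

I_C ≈ 0.41 mA, V_CE ≈ 9.7 V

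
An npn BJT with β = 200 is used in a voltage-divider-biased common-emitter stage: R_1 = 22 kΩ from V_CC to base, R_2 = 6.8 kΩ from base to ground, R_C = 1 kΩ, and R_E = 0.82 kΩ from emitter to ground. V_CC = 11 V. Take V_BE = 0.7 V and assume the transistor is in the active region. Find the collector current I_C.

Thevenize the base divider: V_Th = V_CC·R_2/(R_1+R_2) = 11×6.8/28.8 = 2.6 V, R_Th = R_1‖R_2 = 5.19 kΩ.
Base-emitter loop: V_Th = I_B·R_Th + V_BE + (β+1)I_B·R_E, so I_B = (2.6 − 0.7) / (5.19 + 201×0.82) = 0.0112 mA.
I_C = β·I_B = 200×0.0112 = 2.23 mA, and I_E = (β+1)I_B = 2.24 mA.
V_CE = V_CC − I_C·R_C − I_E·R_E = 11 − 2.23×1 − 2.24×0.82 = 6.93 V.
V_CE = 6.93 V > 0.2 V confirms active-region operation.

I_C ≈ 2.2 mA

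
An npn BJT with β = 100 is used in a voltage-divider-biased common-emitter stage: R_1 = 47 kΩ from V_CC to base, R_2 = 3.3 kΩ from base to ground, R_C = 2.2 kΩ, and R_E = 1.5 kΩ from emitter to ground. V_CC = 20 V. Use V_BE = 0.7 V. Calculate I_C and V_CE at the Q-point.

I_C ≈ 0.4 mA, V_CE ≈ 19 V

Thevenize the base divider: V_Th = V_CC·R_2/(R_1+R_2) = 20×3.3/50.3 = 1.31 V, R_Th = R_1‖R_2 = 3.08 kΩ.
Base-emitter loop: V_Th = I_B·R_Th + V_BE + (β+1)I_B·R_E, so I_B = (1.31 − 0.7) / (3.08 + 101×1.5) = 0.00396 mA.
I_C = β·I_B = 100×0.00396 = 0.396 mA, and I_E = (β+1)I_B = 0.4 mA.
V_CE = V_CC − I_C·R_C − I_E·R_E = 20 − 0.396×2.2 − 0.4×1.5 = 18.5 V.
V_CE = 18.5 V > 0.2 V confirms active-region operation.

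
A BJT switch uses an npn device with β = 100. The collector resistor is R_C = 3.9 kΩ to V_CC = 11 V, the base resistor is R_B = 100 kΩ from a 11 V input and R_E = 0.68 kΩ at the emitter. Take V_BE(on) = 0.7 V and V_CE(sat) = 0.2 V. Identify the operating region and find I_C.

saturation; I_C ≈ 2.3 mA

Assume active: I_B = (11 − 0.7)/(100 + 101×0.68) = 0.0611 mA, I_C = β·I_B = 6.11 mA.
Then V_CE = 11 − 6.11×3.9 − 6.17×0.68 = -17 V < 0.2 V — the active assumption fails.
Re-solve with V_CE = 0.2 V. KCL at the emitter: V_E/R_E = (V_BB−0.7−V_E)/R_B + (V_CC−0.2−V_E)/R_C, giving V_E = 1.65 V.
I_C = (V_CC − 0.2 − V_E)/R_C = (10.8 − 1.65)/3.9 = 2.35 mA.
Check: I_B = (10.3 − 1.65)/100 = 0.0865 mA, and β·I_B = 8.65 mA > I_C, confirming saturation.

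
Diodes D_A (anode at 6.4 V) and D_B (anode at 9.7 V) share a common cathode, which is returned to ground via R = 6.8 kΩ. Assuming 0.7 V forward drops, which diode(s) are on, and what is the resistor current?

Assume both conduct. Then node N would need to be at both 6.4−0.7 = 5.7 V and 9.7−0.7 = 9 V, which is impossible.
Assume only D_B conducts: V_N = 9.7 − 0.7 = 9 V, so I_R = 9/6.8 = 1.32 mA.
Check D_A: its anode-to-cathode voltage is 6.4 − 9 = -2.6 V < 0.7 V, so it is off. The assumption is consistent.

Only D_B conducts; I_R ≈ 1.3 mA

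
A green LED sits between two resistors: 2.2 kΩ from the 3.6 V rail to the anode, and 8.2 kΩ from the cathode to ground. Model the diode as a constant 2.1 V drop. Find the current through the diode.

The two resistors are in series with the diode, so KVL gives 3.6 = I·2.2 + 2.1 + I·8.2.
I = (3.6 − 2.1) / (2.2 + 8.2) kΩ = 1.5 / 10.4 = 0.144 mA.

I ≈ 0.14 mA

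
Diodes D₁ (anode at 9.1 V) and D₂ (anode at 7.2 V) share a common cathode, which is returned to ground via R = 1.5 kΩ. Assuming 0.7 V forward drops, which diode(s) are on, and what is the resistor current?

Only D₁ conducts; I_R ≈ 5.6 mA

Assume both conduct. Then node N would need to be at both 9.1−0.7 = 8.4 V and 7.2−0.7 = 6.5 V, which is impossible.
Assume only D₁ conducts: V_N = 9.1 − 0.7 = 8.4 V, so I_R = 8.4/1.5 = 5.6 mA.
Check D₂: its anode-to-cathode voltage is 7.2 − 8.4 = -1.2 V < 0.7 V, so it is off. The assumption is consistent.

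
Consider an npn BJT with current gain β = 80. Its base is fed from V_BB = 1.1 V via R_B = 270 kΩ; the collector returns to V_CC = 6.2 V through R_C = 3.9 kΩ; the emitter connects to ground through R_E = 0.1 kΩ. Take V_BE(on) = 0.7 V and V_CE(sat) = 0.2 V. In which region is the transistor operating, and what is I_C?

Assume active. Base-emitter loop: I_B = (V_BB − V_BE)/(R_B + (β+1)R_E) = (1.1 − 0.7)/(270 + 81×0.1) = 0.00144 mA.
I_C = β·I_B = 80×0.00144 = 0.115 mA.
V_CE = V_CC − I_C·R_C − I_E·R_E = 6.2 − 0.115×3.9 − 0.117×0.1 = 5.74 V > V_CE(sat), so the active-region assumption holds.

active; I_C ≈ 0.12 mA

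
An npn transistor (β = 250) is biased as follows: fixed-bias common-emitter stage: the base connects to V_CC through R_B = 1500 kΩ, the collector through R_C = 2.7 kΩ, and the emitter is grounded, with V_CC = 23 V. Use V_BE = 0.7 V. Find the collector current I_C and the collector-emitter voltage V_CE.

I_C ≈ 3.7 mA, V_CE ≈ 13 V

Base loop: V_CC = I_B·R_B + V_BE, so I_B = (23 − 0.7)/1500 kΩ = 0.0149 mA.
In the active region I_C = β·I_B = 250 × 0.0149 = 3.72 mA.
Collector loop: V_CE = V_CC − I_C·R_C = 23 − 3.72×2.7 = 13 V.
Since V_CE = 13 V > V_CE(sat) ≈ 0.2 V, the transistor is in the active region as assumed.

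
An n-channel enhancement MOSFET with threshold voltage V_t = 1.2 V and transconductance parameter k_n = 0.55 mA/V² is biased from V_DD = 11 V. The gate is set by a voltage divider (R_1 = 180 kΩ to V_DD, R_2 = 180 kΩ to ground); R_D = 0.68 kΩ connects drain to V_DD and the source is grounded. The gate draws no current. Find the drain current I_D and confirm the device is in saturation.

I_D ≈ 5.1 mA

V_G = V_DD·R_2/(R_1+R_2) = 11×180/360 = 5.5 V. With the source grounded, V_GS = V_G = 5.5 V.
Assume saturation: I_D = (k_n/2)(V_GS − V_t)² = (0.55/2)×(5.5 − 1.2)² = 0.275×4.3² = 5.08 mA.
V_DS = V_DD − I_D·R_D = 11 − 5.08×0.68 = 7.54 V.
Saturation requires V_DS ≥ V_GS − V_t = 4.3 V; 7.54 ≥ 4.3 ✓.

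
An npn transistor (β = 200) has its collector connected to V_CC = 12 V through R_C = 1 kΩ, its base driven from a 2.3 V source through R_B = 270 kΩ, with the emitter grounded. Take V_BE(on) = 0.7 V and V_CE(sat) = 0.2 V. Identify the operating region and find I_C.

active; I_C ≈ 1.2 mA

Assume active. Base-emitter loop: I_B = (V_BB − V_BE)/R_B = (2.3 − 0.7)/270 = 0.00593 mA.
I_C = β·I_B = 200×0.00593 = 1.19 mA.
V_CE = V_CC − I_C·R_C = 12 − 1.19×1 = 10.8 V > V_CE(sat), so the active-region assumption holds.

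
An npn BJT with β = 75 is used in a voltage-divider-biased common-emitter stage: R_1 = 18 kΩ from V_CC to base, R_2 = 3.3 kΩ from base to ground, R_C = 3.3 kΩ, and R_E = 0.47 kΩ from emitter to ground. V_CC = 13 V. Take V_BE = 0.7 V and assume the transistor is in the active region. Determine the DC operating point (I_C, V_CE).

I_C ≈ 2.6 mA, V_CE ≈ 3.3 V

Thevenize the base divider: V_Th = V_CC·R_2/(R_1+R_2) = 13×3.3/21.3 = 2.01 V, R_Th = R_1‖R_2 = 2.79 kΩ.
Base-emitter loop: V_Th = I_B·R_Th + V_BE + (β+1)I_B·R_E, so I_B = (2.01 − 0.7) / (2.79 + 76×0.47) = 0.0341 mA.
I_C = β·I_B = 75×0.0341 = 2.56 mA, and I_E = (β+1)I_B = 2.59 mA.
V_CE = V_CC − I_C·R_C − I_E·R_E = 13 − 2.56×3.3 − 2.59×0.47 = 3.34 V.
V_CE = 3.34 V > 0.2 V confirms active-region operation.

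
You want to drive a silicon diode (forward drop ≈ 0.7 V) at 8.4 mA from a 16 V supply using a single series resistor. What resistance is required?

The resistor drops V_S − V_D = 16 − 0.7 = 15.3 V at 8.4 mA.
R = 15.3 V / 8.4 mA = 1.82 kΩ.

R ≈ 1.8 kΩ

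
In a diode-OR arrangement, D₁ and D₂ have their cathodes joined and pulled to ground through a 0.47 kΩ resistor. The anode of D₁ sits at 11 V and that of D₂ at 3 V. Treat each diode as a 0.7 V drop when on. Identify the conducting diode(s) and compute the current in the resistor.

Only D₁ conducts; I_R ≈ 22 mA

Assume both conduct. Then node N would need to be at both 11−0.7 = 10.3 V and 3−0.7 = 2.3 V, which is impossible.
Assume only D₁ conducts: V_N = 11 − 0.7 = 10.3 V, so I_R = 10.3/0.47 = 21.9 mA.
Check D₂: its anode-to-cathode voltage is 3 − 10.3 = -7.3 V < 0.7 V, so it is off. The assumption is consistent.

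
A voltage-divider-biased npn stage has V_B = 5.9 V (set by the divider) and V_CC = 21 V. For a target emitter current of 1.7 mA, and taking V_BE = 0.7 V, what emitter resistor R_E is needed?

R_E ≈ 3.1 kΩ

V_E = V_B − V_BE = 5.9 − 0.7 = 5.2 V.
R_E = V_E / I_E = 5.2 / 1.7 = 3.06 kΩ.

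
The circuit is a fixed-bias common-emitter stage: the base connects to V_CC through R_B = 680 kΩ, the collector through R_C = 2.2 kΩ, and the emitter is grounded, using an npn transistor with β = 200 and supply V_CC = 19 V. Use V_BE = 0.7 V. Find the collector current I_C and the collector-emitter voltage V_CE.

I_C ≈ 5.4 mA, V_CE ≈ 7.2 V

Base loop: V_CC = I_B·R_B + V_BE, so I_B = (19 − 0.7)/680 kΩ = 0.0269 mA.
In the active region I_C = β·I_B = 200 × 0.0269 = 5.38 mA.
Collector loop: V_CE = V_CC − I_C·R_C = 19 − 5.38×2.2 = 7.16 V.
Since V_CE = 7.16 V > V_CE(sat) ≈ 0.2 V, the transistor is in the active region as assumed.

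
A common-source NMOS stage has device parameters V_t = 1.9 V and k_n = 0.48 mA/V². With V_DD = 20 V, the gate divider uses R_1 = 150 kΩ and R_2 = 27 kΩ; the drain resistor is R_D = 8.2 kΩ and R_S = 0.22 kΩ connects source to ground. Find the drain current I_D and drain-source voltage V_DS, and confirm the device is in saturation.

V_G = V_DD·R_2/(R_1+R_2) = 20×27/177 = 3.05 V.
Assume saturation: I_D = (k_n/2)(V_GS − V_t)² with V_GS = V_G − I_D·R_S = 3.05 − 0.22·I_D.
Substituting gives 0.0116·I_D² − 1.12·I_D + 0.318 = 0, with roots I_D = 0.284 or 96.3 mA.
The root I_D = 96.3 mA gives V_GS = -18.1 V ≤ V_t, so take I_D = 0.284 mA.
Then V_GS = 2.99 V and V_DS = V_DD − I_D(R_D+R_S) = 20 − 0.284×8.42 = 17.6 V.
Saturation requires V_DS ≥ V_GS − V_t = 1.09 V; 17.6 ≥ 1.09 ✓.

I_D ≈ 0.28 mA, V_DS ≈ 18 V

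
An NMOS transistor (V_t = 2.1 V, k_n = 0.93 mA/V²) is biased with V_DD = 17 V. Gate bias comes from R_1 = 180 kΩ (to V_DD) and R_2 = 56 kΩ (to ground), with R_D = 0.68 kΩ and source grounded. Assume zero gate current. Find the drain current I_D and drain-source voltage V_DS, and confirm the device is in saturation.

I_D ≈ 1.7 mA, V_DS ≈ 16 V

V_G = V_DD·R_2/(R_1+R_2) = 17×56/236 = 4.03 V. With the source grounded, V_GS = V_G = 4.03 V.
Assume saturation: I_D = (k_n/2)(V_GS − V_t)² = (0.93/2)×(4.03 − 2.1)² = 0.465×1.93² = 1.74 mA.
V_DS = V_DD − I_D·R_D = 17 − 1.74×0.68 = 15.8 V.
Saturation requires V_DS ≥ V_GS − V_t = 1.93 V; 15.8 ≥ 1.93 ✓.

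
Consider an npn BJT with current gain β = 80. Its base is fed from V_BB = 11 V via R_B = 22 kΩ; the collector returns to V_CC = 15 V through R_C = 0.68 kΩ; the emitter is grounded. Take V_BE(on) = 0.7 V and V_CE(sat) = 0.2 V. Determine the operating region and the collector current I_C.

Assume active: I_B = (11 − 0.7)/22 = 0.468 mA, giving I_C = β·I_B = 37.5 mA.
But then V_CE = 15 − 37.5×0.68 = -10.5 V < V_CE(sat) = 0.2 V — impossible in the active region.
So the transistor is saturated. With V_CE = 0.2 V, I_C = (V_CC − 0.2)/R_C = 14.8/0.68 = 21.8 mA.
Check: β·I_B = 37.5 mA > I_C = 21.8 mA, confirming saturation.

saturation; I_C ≈ 22 mA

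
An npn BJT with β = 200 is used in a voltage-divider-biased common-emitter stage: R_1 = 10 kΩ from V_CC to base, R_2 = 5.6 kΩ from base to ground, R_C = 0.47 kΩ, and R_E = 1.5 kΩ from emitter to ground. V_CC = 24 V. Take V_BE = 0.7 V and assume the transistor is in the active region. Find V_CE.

V_CE ≈ 14 V

Thevenize the base divider: V_Th = V_CC·R_2/(R_1+R_2) = 24×5.6/15.6 = 8.62 V, R_Th = R_1‖R_2 = 3.59 kΩ.
Base-emitter loop: V_Th = I_B·R_Th + V_BE + (β+1)I_B·R_E, so I_B = (8.62 − 0.7) / (3.59 + 201×1.5) = 0.0259 mA.
I_C = β·I_B = 200×0.0259 = 5.19 mA, and I_E = (β+1)I_B = 5.21 mA.
V_CE = V_CC − I_C·R_C − I_E·R_E = 24 − 5.19×0.47 − 5.21×1.5 = 13.7 V.
V_CE = 13.7 V > 0.2 V confirms active-region operation.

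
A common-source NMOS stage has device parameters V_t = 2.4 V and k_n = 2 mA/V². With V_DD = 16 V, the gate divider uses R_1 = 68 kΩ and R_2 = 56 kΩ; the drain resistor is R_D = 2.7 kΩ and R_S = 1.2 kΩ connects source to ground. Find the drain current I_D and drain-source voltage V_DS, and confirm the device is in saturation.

I_D ≈ 2.7 mA, V_DS ≈ 5.6 V

V_G = V_DD·R_2/(R_1+R_2) = 16×56/124 = 7.23 V.
Assume saturation: I_D = (k_n/2)(V_GS − V_t)² with V_GS = V_G − I_D·R_S = 7.23 − 1.2·I_D.
Substituting gives 1.44·I_D² − 12.6·I_D + 23.3 = 0, with roots I_D = 2.66 or 6.08 mA.
The root I_D = 6.08 mA gives V_GS = -0.0649 V ≤ V_t, so take I_D = 2.66 mA.
Then V_GS = 4.03 V and V_DS = V_DD − I_D(R_D+R_S) = 16 − 2.66×3.9 = 5.62 V.
Saturation requires V_DS ≥ V_GS − V_t = 1.63 V; 5.62 ≥ 1.63 ✓.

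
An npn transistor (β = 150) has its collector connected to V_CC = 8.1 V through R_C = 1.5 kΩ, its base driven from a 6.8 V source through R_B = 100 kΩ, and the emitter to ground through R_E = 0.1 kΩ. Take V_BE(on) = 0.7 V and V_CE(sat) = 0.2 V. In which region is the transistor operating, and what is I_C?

saturation; I_C ≈ 4.9 mA

Assume active: I_B = (6.8 − 0.7)/(100 + 151×0.1) = 0.053 mA, I_C = β·I_B = 7.95 mA.
Then V_CE = 8.1 − 7.95×1.5 − 8×0.1 = -4.62 V < 0.2 V — the active assumption fails.
Re-solve with V_CE = 0.2 V. KCL at the emitter: V_E/R_E = (V_BB−0.7−V_E)/R_B + (V_CC−0.2−V_E)/R_C, giving V_E = 0.499 V.
I_C = (V_CC − 0.2 − V_E)/R_C = (7.9 − 0.499)/1.5 = 4.93 mA.
Check: I_B = (6.1 − 0.499)/100 = 0.056 mA, and β·I_B = 8.4 mA > I_C, confirming saturation.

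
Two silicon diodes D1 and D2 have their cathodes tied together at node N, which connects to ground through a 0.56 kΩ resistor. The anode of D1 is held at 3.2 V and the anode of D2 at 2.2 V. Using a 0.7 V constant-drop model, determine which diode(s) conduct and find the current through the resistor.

Only D1 conducts; I_R ≈ 4.5 mA

Assume both conduct. Then node N would need to be at both 3.2−0.7 = 2.5 V and 2.2−0.7 = 1.5 V, which is impossible.
Assume only D1 conducts: V_N = 3.2 − 0.7 = 2.5 V, so I_R = 2.5/0.56 = 4.46 mA.
Check D2: its anode-to-cathode voltage is 2.2 − 2.5 = -0.3 V < 0.7 V, so it is off. The assumption is consistent.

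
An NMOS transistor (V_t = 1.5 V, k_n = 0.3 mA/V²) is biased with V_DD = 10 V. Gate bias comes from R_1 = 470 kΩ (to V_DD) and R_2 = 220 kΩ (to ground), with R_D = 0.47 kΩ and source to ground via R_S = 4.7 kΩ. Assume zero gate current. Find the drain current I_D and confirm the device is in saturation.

I_D ≈ 0.15 mA

V_G = V_DD·R_2/(R_1+R_2) = 10×220/690 = 3.19 V.
Assume saturation: I_D = (k_n/2)(V_GS − V_t)² with V_GS = V_G − I_D·R_S = 3.19 − 4.7·I_D.
Substituting gives 3.31·I_D² − 3.38·I_D + 0.428 = 0, with roots I_D = 0.148 or 0.872 mA.
The root I_D = 0.872 mA gives V_GS = -0.912 V ≤ V_t, so take I_D = 0.148 mA.
Then V_GS = 2.49 V and V_DS = V_DD − I_D(R_D+R_S) = 10 − 0.148×5.17 = 9.24 V.
Saturation requires V_DS ≥ V_GS − V_t = 0.993 V; 9.24 ≥ 0.993 ✓.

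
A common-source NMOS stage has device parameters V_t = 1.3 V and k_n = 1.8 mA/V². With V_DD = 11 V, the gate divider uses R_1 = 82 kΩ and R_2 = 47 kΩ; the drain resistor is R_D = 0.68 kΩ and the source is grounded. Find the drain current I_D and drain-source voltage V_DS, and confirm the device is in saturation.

I_D ≈ 6.6 mA, V_DS ≈ 6.5 V

V_G = V_DD·R_2/(R_1+R_2) = 11×47/129 = 4.01 V. With the source grounded, V_GS = V_G = 4.01 V.
Assume saturation: I_D = (k_n/2)(V_GS − V_t)² = (1.8/2)×(4.01 − 1.3)² = 0.9×2.71² = 6.6 mA.
V_DS = V_DD − I_D·R_D = 11 − 6.6×0.68 = 6.51 V.
Saturation requires V_DS ≥ V_GS − V_t = 2.71 V; 6.51 ≥ 2.71 ✓.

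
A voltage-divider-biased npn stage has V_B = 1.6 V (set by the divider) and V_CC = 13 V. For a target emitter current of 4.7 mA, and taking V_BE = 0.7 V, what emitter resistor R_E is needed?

R_E ≈ 0.19 kΩ

V_E = V_B − V_BE = 1.6 − 0.7 = 0.9 V.
R_E = V_E / I_E = 0.9 / 4.7 = 0.191 kΩ.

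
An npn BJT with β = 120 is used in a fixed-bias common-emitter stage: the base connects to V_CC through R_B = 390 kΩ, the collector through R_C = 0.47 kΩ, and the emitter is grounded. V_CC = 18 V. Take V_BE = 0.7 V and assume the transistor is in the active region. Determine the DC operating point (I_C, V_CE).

I_C ≈ 5.3 mA, V_CE ≈ 15 V

Base loop: V_CC = I_B·R_B + V_BE, so I_B = (18 − 0.7)/390 kΩ = 0.0444 mA.
In the active region I_C = β·I_B = 120 × 0.0444 = 5.32 mA.
Collector loop: V_CE = V_CC − I_C·R_C = 18 − 5.32×0.47 = 15.5 V.
Since V_CE = 15.5 V > V_CE(sat) ≈ 0.2 V, the transistor is in the active region as assumed.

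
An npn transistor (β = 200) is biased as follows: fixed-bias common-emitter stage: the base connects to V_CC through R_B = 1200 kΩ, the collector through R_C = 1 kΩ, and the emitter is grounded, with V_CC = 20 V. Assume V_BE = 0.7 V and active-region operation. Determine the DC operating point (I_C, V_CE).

Base loop: V_CC = I_B·R_B + V_BE, so I_B = (20 − 0.7)/1200 kΩ = 0.0161 mA.
In the active region I_C = β·I_B = 200 × 0.0161 = 3.22 mA.
Collector loop: V_CE = V_CC − I_C·R_C = 20 − 3.22×1 = 16.8 V.
Since V_CE = 16.8 V > V_CE(sat) ≈ 0.2 V, the transistor is in the active region as assumed.

I_C ≈ 3.2 mA, V_CE ≈ 17 V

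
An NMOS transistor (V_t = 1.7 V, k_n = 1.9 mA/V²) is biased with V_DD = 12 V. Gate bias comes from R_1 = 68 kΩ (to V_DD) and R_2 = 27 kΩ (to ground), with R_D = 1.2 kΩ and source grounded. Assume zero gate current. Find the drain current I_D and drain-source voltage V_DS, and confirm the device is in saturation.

V_G = V_DD·R_2/(R_1+R_2) = 12×27/95 = 3.41 V. With the source grounded, V_GS = V_G = 3.41 V.
Assume saturation: I_D = (k_n/2)(V_GS − V_t)² = (1.9/2)×(3.41 − 1.7)² = 0.95×1.71² = 2.78 mA.
V_DS = V_DD − I_D·R_D = 12 − 2.78×1.2 = 8.66 V.
Saturation requires V_DS ≥ V_GS − V_t = 1.71 V; 8.66 ≥ 1.71 ✓.

I_D ≈ 2.8 mA, V_DS ≈ 8.7 V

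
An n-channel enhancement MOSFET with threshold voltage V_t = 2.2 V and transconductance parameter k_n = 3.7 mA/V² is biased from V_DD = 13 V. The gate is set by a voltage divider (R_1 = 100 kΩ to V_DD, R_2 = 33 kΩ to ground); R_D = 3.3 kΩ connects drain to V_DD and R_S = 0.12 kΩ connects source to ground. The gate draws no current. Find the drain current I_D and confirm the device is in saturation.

V_G = V_DD·R_2/(R_1+R_2) = 13×33/133 = 3.23 V.
Assume saturation: I_D = (k_n/2)(V_GS − V_t)² with V_GS = V_G − I_D·R_S = 3.23 − 0.12·I_D.
Substituting gives 0.0266·I_D² − 1.46·I_D + 1.95 = 0, with roots I_D = 1.37 or 53.3 mA.
The root I_D = 53.3 mA gives V_GS = -3.17 V ≤ V_t, so take I_D = 1.37 mA.
Then V_GS = 3.06 V and V_DS = V_DD − I_D(R_D+R_S) = 13 − 1.37×3.42 = 8.31 V.
Saturation requires V_DS ≥ V_GS − V_t = 0.861 V; 8.31 ≥ 0.861 ✓.

I_D ≈ 1.4 mA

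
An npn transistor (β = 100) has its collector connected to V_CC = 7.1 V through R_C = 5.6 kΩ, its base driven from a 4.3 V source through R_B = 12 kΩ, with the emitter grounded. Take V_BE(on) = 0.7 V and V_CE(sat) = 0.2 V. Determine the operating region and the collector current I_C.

saturation; I_C ≈ 1.2 mA

Assume active: I_B = (4.3 − 0.7)/12 = 0.3 mA, giving I_C = β·I_B = 30 mA.
But then V_CE = 7.1 − 30×5.6 = -161 V < V_CE(sat) = 0.2 V — impossible in the active region.
So the transistor is saturated. With V_CE = 0.2 V, I_C = (V_CC − 0.2)/R_C = 6.9/5.6 = 1.23 mA.
Check: β·I_B = 30 mA > I_C = 1.23 mA, confirming saturation.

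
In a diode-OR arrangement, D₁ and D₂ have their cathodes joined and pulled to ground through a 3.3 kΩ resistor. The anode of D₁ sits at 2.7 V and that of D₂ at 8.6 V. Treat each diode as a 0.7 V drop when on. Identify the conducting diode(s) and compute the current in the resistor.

Only D₂ conducts; I_R ≈ 2.4 mA

Assume both conduct. Then node N would need to be at both 2.7−0.7 = 2 V and 8.6−0.7 = 7.9 V, which is impossible.
Assume only D₂ conducts: V_N = 8.6 − 0.7 = 7.9 V, so I_R = 7.9/3.3 = 2.39 mA.
Check D₁: its anode-to-cathode voltage is 2.7 − 7.9 = -5.2 V < 0.7 V, so it is off. The assumption is consistent.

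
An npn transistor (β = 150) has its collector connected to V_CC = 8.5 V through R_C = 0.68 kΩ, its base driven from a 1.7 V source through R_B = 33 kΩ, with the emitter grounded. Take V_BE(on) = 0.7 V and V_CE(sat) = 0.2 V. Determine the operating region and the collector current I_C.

Assume active. Base-emitter loop: I_B = (V_BB − V_BE)/R_B = (1.7 − 0.7)/33 = 0.0303 mA.
I_C = β·I_B = 150×0.0303 = 4.55 mA.
V_CE = V_CC − I_C·R_C = 8.5 − 4.55×0.68 = 5.41 V > V_CE(sat), so the active-region assumption holds.

active; I_C ≈ 4.5 mA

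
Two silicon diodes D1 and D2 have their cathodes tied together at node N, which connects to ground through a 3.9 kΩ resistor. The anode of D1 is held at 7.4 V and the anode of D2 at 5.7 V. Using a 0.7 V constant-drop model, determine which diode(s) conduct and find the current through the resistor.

Assume both conduct. Then node N would need to be at both 7.4−0.7 = 6.7 V and 5.7−0.7 = 5 V, which is impossible.
Assume only D1 conducts: V_N = 7.4 − 0.7 = 6.7 V, so I_R = 6.7/3.9 = 1.72 mA.
Check D2: its anode-to-cathode voltage is 5.7 − 6.7 = -1 V < 0.7 V, so it is off. The assumption is consistent.

Only D1 conducts; I_R ≈ 1.7 mA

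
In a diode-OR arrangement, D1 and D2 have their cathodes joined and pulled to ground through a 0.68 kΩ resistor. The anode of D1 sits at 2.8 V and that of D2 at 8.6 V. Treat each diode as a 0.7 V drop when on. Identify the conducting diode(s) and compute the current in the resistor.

Assume both conduct. Then node N would need to be at both 2.8−0.7 = 2.1 V and 8.6−0.7 = 7.9 V, which is impossible.
Assume only D2 conducts: V_N = 8.6 − 0.7 = 7.9 V, so I_R = 7.9/0.68 = 11.6 mA.
Check D1: its anode-to-cathode voltage is 2.8 − 7.9 = -5.1 V < 0.7 V, so it is off. The assumption is consistent.

Only D2 conducts; I_R ≈ 12 mA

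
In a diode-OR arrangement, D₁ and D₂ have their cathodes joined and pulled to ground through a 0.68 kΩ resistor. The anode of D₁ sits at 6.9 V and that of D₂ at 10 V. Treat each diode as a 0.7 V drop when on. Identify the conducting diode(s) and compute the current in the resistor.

Assume both conduct. Then node N would need to be at both 6.9−0.7 = 6.2 V and 10−0.7 = 9.3 V, which is impossible.
Assume only D₂ conducts: V_N = 10 − 0.7 = 9.3 V, so I_R = 9.3/0.68 = 13.7 mA.
Check D₁: its anode-to-cathode voltage is 6.9 − 9.3 = -2.4 V < 0.7 V, so it is off. The assumption is consistent.

Only D₂ conducts; I_R ≈ 14 mA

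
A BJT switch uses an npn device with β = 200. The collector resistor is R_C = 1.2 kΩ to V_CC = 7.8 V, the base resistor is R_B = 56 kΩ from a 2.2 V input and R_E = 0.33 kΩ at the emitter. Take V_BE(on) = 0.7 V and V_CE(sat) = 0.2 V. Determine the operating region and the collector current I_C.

active; I_C ≈ 2.5 mA

Assume active. Base-emitter loop: I_B = (V_BB − V_BE)/(R_B + (β+1)R_E) = (2.2 − 0.7)/(56 + 201×0.33) = 0.0123 mA.
I_C = β·I_B = 200×0.0123 = 2.45 mA.
V_CE = V_CC − I_C·R_C − I_E·R_E = 7.8 − 2.45×1.2 − 2.46×0.33 = 4.04 V > V_CE(sat), so the active-region assumption holds.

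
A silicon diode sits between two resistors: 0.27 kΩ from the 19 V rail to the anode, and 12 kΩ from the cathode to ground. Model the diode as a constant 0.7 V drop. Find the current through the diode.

The two resistors are in series with the diode, so KVL gives 19 = I·0.27 + 0.7 + I·12.
I = (19 − 0.7) / (0.27 + 12) kΩ = 18.3 / 12.3 = 1.49 mA.

I ≈ 1.5 mA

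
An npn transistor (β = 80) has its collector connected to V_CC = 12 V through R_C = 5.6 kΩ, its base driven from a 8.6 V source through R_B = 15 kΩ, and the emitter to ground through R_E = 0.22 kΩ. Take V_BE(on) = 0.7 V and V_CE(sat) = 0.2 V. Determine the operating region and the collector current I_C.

saturation; I_C ≈ 2 mA

Assume active: I_B = (8.6 − 0.7)/(15 + 81×0.22) = 0.241 mA, I_C = β·I_B = 19.3 mA.
Then V_CE = 12 − 19.3×5.6 − 19.5×0.22 = -100 V < 0.2 V — the active assumption fails.
Re-solve with V_CE = 0.2 V. KCL at the emitter: V_E/R_E = (V_BB−0.7−V_E)/R_B + (V_CC−0.2−V_E)/R_C, giving V_E = 0.55 V.
I_C = (V_CC − 0.2 − V_E)/R_C = (11.8 − 0.55)/5.6 = 2.01 mA.
Check: I_B = (7.9 − 0.55)/15 = 0.49 mA, and β·I_B = 39.2 mA > I_C, confirming saturation.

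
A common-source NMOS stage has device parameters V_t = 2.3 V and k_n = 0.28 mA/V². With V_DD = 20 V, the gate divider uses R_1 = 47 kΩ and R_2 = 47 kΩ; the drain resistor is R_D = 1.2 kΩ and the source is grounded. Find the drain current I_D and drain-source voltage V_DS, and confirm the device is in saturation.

V_G = V_DD·R_2/(R_1+R_2) = 20×47/94 = 10 V. With the source grounded, V_GS = V_G = 10 V.
Assume saturation: I_D = (k_n/2)(V_GS − V_t)² = (0.28/2)×(10 − 2.3)² = 0.14×7.7² = 8.3 mA.
V_DS = V_DD − I_D·R_D = 20 − 8.3×1.2 = 10 V.
Saturation requires V_DS ≥ V_GS − V_t = 7.7 V; 10 ≥ 7.7 ✓.

I_D ≈ 8.3 mA, V_DS ≈ 10 V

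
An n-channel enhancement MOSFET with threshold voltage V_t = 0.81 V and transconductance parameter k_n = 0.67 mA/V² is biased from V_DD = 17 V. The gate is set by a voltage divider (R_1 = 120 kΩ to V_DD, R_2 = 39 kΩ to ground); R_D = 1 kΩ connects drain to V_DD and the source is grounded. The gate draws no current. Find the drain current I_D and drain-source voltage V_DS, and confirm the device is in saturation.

I_D ≈ 3.8 mA, V_DS ≈ 13 V

V_G = V_DD·R_2/(R_1+R_2) = 17×39/159 = 4.17 V. With the source grounded, V_GS = V_G = 4.17 V.
Assume saturation: I_D = (k_n/2)(V_GS − V_t)² = (0.67/2)×(4.17 − 0.81)² = 0.335×3.36² = 3.78 mA.
V_DS = V_DD − I_D·R_D = 17 − 3.78×1 = 13.2 V.
Saturation requires V_DS ≥ V_GS − V_t = 3.36 V; 13.2 ≥ 3.36 ✓.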